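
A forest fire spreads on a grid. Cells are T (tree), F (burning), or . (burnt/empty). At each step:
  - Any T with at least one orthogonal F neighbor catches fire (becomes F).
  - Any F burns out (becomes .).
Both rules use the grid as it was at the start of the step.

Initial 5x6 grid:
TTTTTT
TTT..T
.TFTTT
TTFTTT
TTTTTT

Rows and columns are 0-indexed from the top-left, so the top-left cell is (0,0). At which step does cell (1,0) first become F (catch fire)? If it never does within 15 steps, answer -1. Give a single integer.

Step 1: cell (1,0)='T' (+6 fires, +2 burnt)
Step 2: cell (1,0)='T' (+7 fires, +6 burnt)
Step 3: cell (1,0)='F' (+7 fires, +7 burnt)
  -> target ignites at step 3
Step 4: cell (1,0)='.' (+4 fires, +7 burnt)
Step 5: cell (1,0)='.' (+1 fires, +4 burnt)
Step 6: cell (1,0)='.' (+0 fires, +1 burnt)
  fire out at step 6

3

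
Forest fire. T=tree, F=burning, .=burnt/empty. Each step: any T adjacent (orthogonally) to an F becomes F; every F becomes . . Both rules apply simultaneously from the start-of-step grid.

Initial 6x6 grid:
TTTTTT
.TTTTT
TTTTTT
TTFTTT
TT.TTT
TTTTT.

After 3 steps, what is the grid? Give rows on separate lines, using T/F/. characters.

Step 1: 3 trees catch fire, 1 burn out
  TTTTTT
  .TTTTT
  TTFTTT
  TF.FTT
  TT.TTT
  TTTTT.
Step 2: 7 trees catch fire, 3 burn out
  TTTTTT
  .TFTTT
  TF.FTT
  F...FT
  TF.FTT
  TTTTT.
Step 3: 10 trees catch fire, 7 burn out
  TTFTTT
  .F.FTT
  F...FT
  .....F
  F...FT
  TFTFT.

TTFTTT
.F.FTT
F...FT
.....F
F...FT
TFTFT.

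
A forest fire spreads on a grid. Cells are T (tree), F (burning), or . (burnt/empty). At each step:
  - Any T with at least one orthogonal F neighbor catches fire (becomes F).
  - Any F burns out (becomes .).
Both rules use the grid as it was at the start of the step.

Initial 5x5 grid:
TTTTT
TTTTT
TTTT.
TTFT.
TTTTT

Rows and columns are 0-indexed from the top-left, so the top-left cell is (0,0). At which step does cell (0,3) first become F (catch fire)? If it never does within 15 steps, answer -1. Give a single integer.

Step 1: cell (0,3)='T' (+4 fires, +1 burnt)
Step 2: cell (0,3)='T' (+6 fires, +4 burnt)
Step 3: cell (0,3)='T' (+6 fires, +6 burnt)
Step 4: cell (0,3)='F' (+4 fires, +6 burnt)
  -> target ignites at step 4
Step 5: cell (0,3)='.' (+2 fires, +4 burnt)
Step 6: cell (0,3)='.' (+0 fires, +2 burnt)
  fire out at step 6

4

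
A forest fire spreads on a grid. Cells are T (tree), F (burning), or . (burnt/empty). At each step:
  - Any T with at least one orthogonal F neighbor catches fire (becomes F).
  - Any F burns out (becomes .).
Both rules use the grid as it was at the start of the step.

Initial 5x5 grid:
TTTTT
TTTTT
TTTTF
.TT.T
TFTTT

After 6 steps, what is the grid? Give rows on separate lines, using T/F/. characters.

Step 1: 6 trees catch fire, 2 burn out
  TTTTT
  TTTTF
  TTTF.
  .FT.F
  F.FTT
Step 2: 7 trees catch fire, 6 burn out
  TTTTF
  TTTF.
  TFF..
  ..F..
  ...FF
Step 3: 4 trees catch fire, 7 burn out
  TTTF.
  TFF..
  F....
  .....
  .....
Step 4: 3 trees catch fire, 4 burn out
  TFF..
  F....
  .....
  .....
  .....
Step 5: 1 trees catch fire, 3 burn out
  F....
  .....
  .....
  .....
  .....
Step 6: 0 trees catch fire, 1 burn out
  .....
  .....
  .....
  .....
  .....

.....
.....
.....
.....
.....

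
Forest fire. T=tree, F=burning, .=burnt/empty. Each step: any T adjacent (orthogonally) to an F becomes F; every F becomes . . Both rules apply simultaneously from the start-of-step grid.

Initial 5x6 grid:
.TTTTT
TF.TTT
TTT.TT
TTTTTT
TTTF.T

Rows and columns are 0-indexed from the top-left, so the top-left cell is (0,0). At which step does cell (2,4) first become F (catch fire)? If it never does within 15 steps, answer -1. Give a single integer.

Step 1: cell (2,4)='T' (+5 fires, +2 burnt)
Step 2: cell (2,4)='T' (+7 fires, +5 burnt)
Step 3: cell (2,4)='F' (+5 fires, +7 burnt)
  -> target ignites at step 3
Step 4: cell (2,4)='.' (+5 fires, +5 burnt)
Step 5: cell (2,4)='.' (+2 fires, +5 burnt)
Step 6: cell (2,4)='.' (+0 fires, +2 burnt)
  fire out at step 6

3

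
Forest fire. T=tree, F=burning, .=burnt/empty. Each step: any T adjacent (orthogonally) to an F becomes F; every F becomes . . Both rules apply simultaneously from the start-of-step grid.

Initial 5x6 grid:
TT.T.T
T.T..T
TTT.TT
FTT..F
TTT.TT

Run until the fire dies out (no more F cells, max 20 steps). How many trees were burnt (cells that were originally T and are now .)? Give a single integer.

Answer: 18

Derivation:
Step 1: +5 fires, +2 burnt (F count now 5)
Step 2: +7 fires, +5 burnt (F count now 7)
Step 3: +4 fires, +7 burnt (F count now 4)
Step 4: +2 fires, +4 burnt (F count now 2)
Step 5: +0 fires, +2 burnt (F count now 0)
Fire out after step 5
Initially T: 19, now '.': 29
Total burnt (originally-T cells now '.'): 18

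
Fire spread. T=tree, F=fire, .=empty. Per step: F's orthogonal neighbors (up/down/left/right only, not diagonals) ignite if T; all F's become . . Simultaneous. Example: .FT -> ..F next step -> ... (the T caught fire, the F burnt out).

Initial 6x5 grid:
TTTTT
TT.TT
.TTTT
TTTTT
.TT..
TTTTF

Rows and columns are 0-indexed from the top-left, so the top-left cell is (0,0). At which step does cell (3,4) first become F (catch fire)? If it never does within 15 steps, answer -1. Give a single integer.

Step 1: cell (3,4)='T' (+1 fires, +1 burnt)
Step 2: cell (3,4)='T' (+1 fires, +1 burnt)
Step 3: cell (3,4)='T' (+2 fires, +1 burnt)
Step 4: cell (3,4)='T' (+3 fires, +2 burnt)
Step 5: cell (3,4)='T' (+3 fires, +3 burnt)
Step 6: cell (3,4)='F' (+4 fires, +3 burnt)
  -> target ignites at step 6
Step 7: cell (3,4)='.' (+3 fires, +4 burnt)
Step 8: cell (3,4)='.' (+4 fires, +3 burnt)
Step 9: cell (3,4)='.' (+3 fires, +4 burnt)
Step 10: cell (3,4)='.' (+0 fires, +3 burnt)
  fire out at step 10

6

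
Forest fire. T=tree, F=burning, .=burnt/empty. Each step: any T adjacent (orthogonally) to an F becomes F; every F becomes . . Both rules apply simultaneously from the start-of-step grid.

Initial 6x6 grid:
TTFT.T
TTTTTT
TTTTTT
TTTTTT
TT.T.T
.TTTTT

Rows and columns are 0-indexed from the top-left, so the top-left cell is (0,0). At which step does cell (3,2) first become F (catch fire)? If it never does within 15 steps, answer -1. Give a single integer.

Step 1: cell (3,2)='T' (+3 fires, +1 burnt)
Step 2: cell (3,2)='T' (+4 fires, +3 burnt)
Step 3: cell (3,2)='F' (+5 fires, +4 burnt)
  -> target ignites at step 3
Step 4: cell (3,2)='.' (+5 fires, +5 burnt)
Step 5: cell (3,2)='.' (+6 fires, +5 burnt)
Step 6: cell (3,2)='.' (+4 fires, +6 burnt)
Step 7: cell (3,2)='.' (+3 fires, +4 burnt)
Step 8: cell (3,2)='.' (+1 fires, +3 burnt)
Step 9: cell (3,2)='.' (+0 fires, +1 burnt)
  fire out at step 9

3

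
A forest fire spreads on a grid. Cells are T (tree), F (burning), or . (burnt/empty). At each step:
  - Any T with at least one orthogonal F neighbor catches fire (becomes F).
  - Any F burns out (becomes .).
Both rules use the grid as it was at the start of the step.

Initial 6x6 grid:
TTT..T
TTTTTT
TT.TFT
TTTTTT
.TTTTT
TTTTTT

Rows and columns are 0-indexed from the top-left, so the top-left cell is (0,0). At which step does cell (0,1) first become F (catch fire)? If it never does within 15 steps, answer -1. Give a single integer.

Step 1: cell (0,1)='T' (+4 fires, +1 burnt)
Step 2: cell (0,1)='T' (+5 fires, +4 burnt)
Step 3: cell (0,1)='T' (+6 fires, +5 burnt)
Step 4: cell (0,1)='T' (+6 fires, +6 burnt)
Step 5: cell (0,1)='F' (+6 fires, +6 burnt)
  -> target ignites at step 5
Step 6: cell (0,1)='.' (+3 fires, +6 burnt)
Step 7: cell (0,1)='.' (+1 fires, +3 burnt)
Step 8: cell (0,1)='.' (+0 fires, +1 burnt)
  fire out at step 8

5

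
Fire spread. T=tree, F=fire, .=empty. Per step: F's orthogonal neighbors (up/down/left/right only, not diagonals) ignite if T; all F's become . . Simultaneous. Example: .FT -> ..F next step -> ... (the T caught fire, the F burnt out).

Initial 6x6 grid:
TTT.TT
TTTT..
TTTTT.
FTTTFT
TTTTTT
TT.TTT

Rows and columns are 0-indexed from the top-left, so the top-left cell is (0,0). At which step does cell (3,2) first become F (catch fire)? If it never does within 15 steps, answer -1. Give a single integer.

Step 1: cell (3,2)='T' (+7 fires, +2 burnt)
Step 2: cell (3,2)='F' (+9 fires, +7 burnt)
  -> target ignites at step 2
Step 3: cell (3,2)='.' (+8 fires, +9 burnt)
Step 4: cell (3,2)='.' (+2 fires, +8 burnt)
Step 5: cell (3,2)='.' (+1 fires, +2 burnt)
Step 6: cell (3,2)='.' (+0 fires, +1 burnt)
  fire out at step 6

2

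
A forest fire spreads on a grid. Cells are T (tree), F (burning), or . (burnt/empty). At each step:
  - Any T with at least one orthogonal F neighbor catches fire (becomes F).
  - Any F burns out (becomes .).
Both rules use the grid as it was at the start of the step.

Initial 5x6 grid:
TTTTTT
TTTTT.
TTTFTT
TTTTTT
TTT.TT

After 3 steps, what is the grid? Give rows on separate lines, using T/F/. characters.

Step 1: 4 trees catch fire, 1 burn out
  TTTTTT
  TTTFT.
  TTF.FT
  TTTFTT
  TTT.TT
Step 2: 7 trees catch fire, 4 burn out
  TTTFTT
  TTF.F.
  TF...F
  TTF.FT
  TTT.TT
Step 3: 8 trees catch fire, 7 burn out
  TTF.FT
  TF....
  F.....
  TF...F
  TTF.FT

TTF.FT
TF....
F.....
TF...F
TTF.FT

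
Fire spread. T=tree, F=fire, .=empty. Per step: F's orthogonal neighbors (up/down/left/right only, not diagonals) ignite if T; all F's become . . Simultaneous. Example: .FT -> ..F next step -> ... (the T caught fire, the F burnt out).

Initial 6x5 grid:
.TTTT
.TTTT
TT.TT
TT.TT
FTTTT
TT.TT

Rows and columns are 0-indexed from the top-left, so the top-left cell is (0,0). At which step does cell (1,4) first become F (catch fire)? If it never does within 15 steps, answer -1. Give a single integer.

Step 1: cell (1,4)='T' (+3 fires, +1 burnt)
Step 2: cell (1,4)='T' (+4 fires, +3 burnt)
Step 3: cell (1,4)='T' (+2 fires, +4 burnt)
Step 4: cell (1,4)='T' (+4 fires, +2 burnt)
Step 5: cell (1,4)='T' (+5 fires, +4 burnt)
Step 6: cell (1,4)='T' (+3 fires, +5 burnt)
Step 7: cell (1,4)='F' (+2 fires, +3 burnt)
  -> target ignites at step 7
Step 8: cell (1,4)='.' (+1 fires, +2 burnt)
Step 9: cell (1,4)='.' (+0 fires, +1 burnt)
  fire out at step 9

7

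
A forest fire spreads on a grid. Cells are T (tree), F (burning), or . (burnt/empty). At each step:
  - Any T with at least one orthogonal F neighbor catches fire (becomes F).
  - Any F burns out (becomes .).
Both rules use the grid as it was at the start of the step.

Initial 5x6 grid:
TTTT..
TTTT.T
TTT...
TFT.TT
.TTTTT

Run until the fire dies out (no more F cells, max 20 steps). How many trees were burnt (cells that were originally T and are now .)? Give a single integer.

Answer: 20

Derivation:
Step 1: +4 fires, +1 burnt (F count now 4)
Step 2: +4 fires, +4 burnt (F count now 4)
Step 3: +4 fires, +4 burnt (F count now 4)
Step 4: +4 fires, +4 burnt (F count now 4)
Step 5: +3 fires, +4 burnt (F count now 3)
Step 6: +1 fires, +3 burnt (F count now 1)
Step 7: +0 fires, +1 burnt (F count now 0)
Fire out after step 7
Initially T: 21, now '.': 29
Total burnt (originally-T cells now '.'): 20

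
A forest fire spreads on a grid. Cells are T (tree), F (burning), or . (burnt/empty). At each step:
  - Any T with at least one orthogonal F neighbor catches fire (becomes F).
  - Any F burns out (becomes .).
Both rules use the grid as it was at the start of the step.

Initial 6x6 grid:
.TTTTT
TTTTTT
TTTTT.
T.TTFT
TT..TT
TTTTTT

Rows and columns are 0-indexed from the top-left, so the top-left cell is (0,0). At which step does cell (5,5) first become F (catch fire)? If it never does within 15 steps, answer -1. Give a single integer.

Step 1: cell (5,5)='T' (+4 fires, +1 burnt)
Step 2: cell (5,5)='T' (+5 fires, +4 burnt)
Step 3: cell (5,5)='F' (+6 fires, +5 burnt)
  -> target ignites at step 3
Step 4: cell (5,5)='.' (+5 fires, +6 burnt)
Step 5: cell (5,5)='.' (+4 fires, +5 burnt)
Step 6: cell (5,5)='.' (+5 fires, +4 burnt)
Step 7: cell (5,5)='.' (+1 fires, +5 burnt)
Step 8: cell (5,5)='.' (+0 fires, +1 burnt)
  fire out at step 8

3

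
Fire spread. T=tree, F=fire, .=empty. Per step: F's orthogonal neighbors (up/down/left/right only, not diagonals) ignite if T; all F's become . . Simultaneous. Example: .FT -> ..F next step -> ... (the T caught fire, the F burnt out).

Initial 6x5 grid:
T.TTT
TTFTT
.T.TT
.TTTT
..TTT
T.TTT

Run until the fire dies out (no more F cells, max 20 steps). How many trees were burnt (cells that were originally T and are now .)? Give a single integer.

Answer: 21

Derivation:
Step 1: +3 fires, +1 burnt (F count now 3)
Step 2: +5 fires, +3 burnt (F count now 5)
Step 3: +5 fires, +5 burnt (F count now 5)
Step 4: +3 fires, +5 burnt (F count now 3)
Step 5: +3 fires, +3 burnt (F count now 3)
Step 6: +2 fires, +3 burnt (F count now 2)
Step 7: +0 fires, +2 burnt (F count now 0)
Fire out after step 7
Initially T: 22, now '.': 29
Total burnt (originally-T cells now '.'): 21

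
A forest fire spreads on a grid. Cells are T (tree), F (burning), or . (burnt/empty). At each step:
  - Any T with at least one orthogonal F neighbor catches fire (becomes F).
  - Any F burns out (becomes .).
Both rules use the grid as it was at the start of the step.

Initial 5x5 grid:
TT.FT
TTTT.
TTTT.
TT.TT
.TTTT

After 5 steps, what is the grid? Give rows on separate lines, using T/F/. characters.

Step 1: 2 trees catch fire, 1 burn out
  TT..F
  TTTF.
  TTTT.
  TT.TT
  .TTTT
Step 2: 2 trees catch fire, 2 burn out
  TT...
  TTF..
  TTTF.
  TT.TT
  .TTTT
Step 3: 3 trees catch fire, 2 burn out
  TT...
  TF...
  TTF..
  TT.FT
  .TTTT
Step 4: 5 trees catch fire, 3 burn out
  TF...
  F....
  TF...
  TT..F
  .TTFT
Step 5: 5 trees catch fire, 5 burn out
  F....
  .....
  F....
  TF...
  .TF.F

F....
.....
F....
TF...
.TF.F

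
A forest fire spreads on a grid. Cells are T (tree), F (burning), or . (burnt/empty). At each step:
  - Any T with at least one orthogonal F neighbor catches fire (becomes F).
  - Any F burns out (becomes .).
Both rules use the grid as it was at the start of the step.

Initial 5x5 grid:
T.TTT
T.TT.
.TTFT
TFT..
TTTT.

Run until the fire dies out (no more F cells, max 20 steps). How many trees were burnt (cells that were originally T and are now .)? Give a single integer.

Step 1: +7 fires, +2 burnt (F count now 7)
Step 2: +4 fires, +7 burnt (F count now 4)
Step 3: +3 fires, +4 burnt (F count now 3)
Step 4: +0 fires, +3 burnt (F count now 0)
Fire out after step 4
Initially T: 16, now '.': 23
Total burnt (originally-T cells now '.'): 14

Answer: 14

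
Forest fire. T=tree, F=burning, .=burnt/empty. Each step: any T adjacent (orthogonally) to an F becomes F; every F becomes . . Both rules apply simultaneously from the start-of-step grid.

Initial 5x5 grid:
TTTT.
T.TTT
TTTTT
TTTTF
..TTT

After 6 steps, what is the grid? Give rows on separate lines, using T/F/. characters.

Step 1: 3 trees catch fire, 1 burn out
  TTTT.
  T.TTT
  TTTTF
  TTTF.
  ..TTF
Step 2: 4 trees catch fire, 3 burn out
  TTTT.
  T.TTF
  TTTF.
  TTF..
  ..TF.
Step 3: 4 trees catch fire, 4 burn out
  TTTT.
  T.TF.
  TTF..
  TF...
  ..F..
Step 4: 4 trees catch fire, 4 burn out
  TTTF.
  T.F..
  TF...
  F....
  .....
Step 5: 2 trees catch fire, 4 burn out
  TTF..
  T....
  F....
  .....
  .....
Step 6: 2 trees catch fire, 2 burn out
  TF...
  F....
  .....
  .....
  .....

TF...
F....
.....
.....
.....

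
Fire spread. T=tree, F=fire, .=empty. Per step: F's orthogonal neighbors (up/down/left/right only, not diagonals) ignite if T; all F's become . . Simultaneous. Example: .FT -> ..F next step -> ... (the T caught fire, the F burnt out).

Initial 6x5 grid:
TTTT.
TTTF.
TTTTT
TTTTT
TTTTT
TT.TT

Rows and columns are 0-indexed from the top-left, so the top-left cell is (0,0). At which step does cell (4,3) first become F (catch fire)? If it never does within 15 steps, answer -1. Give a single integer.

Step 1: cell (4,3)='T' (+3 fires, +1 burnt)
Step 2: cell (4,3)='T' (+5 fires, +3 burnt)
Step 3: cell (4,3)='F' (+6 fires, +5 burnt)
  -> target ignites at step 3
Step 4: cell (4,3)='.' (+6 fires, +6 burnt)
Step 5: cell (4,3)='.' (+3 fires, +6 burnt)
Step 6: cell (4,3)='.' (+2 fires, +3 burnt)
Step 7: cell (4,3)='.' (+1 fires, +2 burnt)
Step 8: cell (4,3)='.' (+0 fires, +1 burnt)
  fire out at step 8

3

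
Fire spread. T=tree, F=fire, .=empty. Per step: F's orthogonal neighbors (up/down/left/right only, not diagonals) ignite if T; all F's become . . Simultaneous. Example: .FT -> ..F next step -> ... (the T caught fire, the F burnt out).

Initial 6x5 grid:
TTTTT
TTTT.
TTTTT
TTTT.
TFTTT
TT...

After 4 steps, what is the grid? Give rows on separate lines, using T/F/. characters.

Step 1: 4 trees catch fire, 1 burn out
  TTTTT
  TTTT.
  TTTTT
  TFTT.
  F.FTT
  TF...
Step 2: 5 trees catch fire, 4 burn out
  TTTTT
  TTTT.
  TFTTT
  F.FT.
  ...FT
  F....
Step 3: 5 trees catch fire, 5 burn out
  TTTTT
  TFTT.
  F.FTT
  ...F.
  ....F
  .....
Step 4: 4 trees catch fire, 5 burn out
  TFTTT
  F.FT.
  ...FT
  .....
  .....
  .....

TFTTT
F.FT.
...FT
.....
.....
.....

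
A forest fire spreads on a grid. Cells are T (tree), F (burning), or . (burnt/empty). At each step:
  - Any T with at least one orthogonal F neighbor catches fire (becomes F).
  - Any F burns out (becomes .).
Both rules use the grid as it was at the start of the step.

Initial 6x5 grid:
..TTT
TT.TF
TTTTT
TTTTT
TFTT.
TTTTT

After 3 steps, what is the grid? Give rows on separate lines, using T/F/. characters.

Step 1: 7 trees catch fire, 2 burn out
  ..TTF
  TT.F.
  TTTTF
  TFTTT
  F.FT.
  TFTTT
Step 2: 9 trees catch fire, 7 burn out
  ..TF.
  TT...
  TFTF.
  F.FTF
  ...F.
  F.FTT
Step 3: 6 trees catch fire, 9 burn out
  ..F..
  TF...
  F.F..
  ...F.
  .....
  ...FT

..F..
TF...
F.F..
...F.
.....
...FT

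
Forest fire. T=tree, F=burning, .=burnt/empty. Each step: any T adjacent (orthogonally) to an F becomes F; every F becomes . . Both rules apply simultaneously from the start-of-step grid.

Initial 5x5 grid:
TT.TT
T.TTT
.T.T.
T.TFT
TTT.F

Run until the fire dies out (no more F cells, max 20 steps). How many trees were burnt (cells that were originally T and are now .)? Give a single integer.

Answer: 12

Derivation:
Step 1: +3 fires, +2 burnt (F count now 3)
Step 2: +2 fires, +3 burnt (F count now 2)
Step 3: +4 fires, +2 burnt (F count now 4)
Step 4: +2 fires, +4 burnt (F count now 2)
Step 5: +1 fires, +2 burnt (F count now 1)
Step 6: +0 fires, +1 burnt (F count now 0)
Fire out after step 6
Initially T: 16, now '.': 21
Total burnt (originally-T cells now '.'): 12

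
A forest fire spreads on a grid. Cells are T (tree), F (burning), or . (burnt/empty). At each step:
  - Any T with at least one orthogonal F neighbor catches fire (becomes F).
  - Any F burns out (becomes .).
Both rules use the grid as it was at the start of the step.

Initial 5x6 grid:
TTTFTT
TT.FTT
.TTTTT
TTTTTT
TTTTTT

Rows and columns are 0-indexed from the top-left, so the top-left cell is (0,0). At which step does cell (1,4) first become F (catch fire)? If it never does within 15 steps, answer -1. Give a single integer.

Step 1: cell (1,4)='F' (+4 fires, +2 burnt)
  -> target ignites at step 1
Step 2: cell (1,4)='.' (+6 fires, +4 burnt)
Step 3: cell (1,4)='.' (+7 fires, +6 burnt)
Step 4: cell (1,4)='.' (+5 fires, +7 burnt)
Step 5: cell (1,4)='.' (+3 fires, +5 burnt)
Step 6: cell (1,4)='.' (+1 fires, +3 burnt)
Step 7: cell (1,4)='.' (+0 fires, +1 burnt)
  fire out at step 7

1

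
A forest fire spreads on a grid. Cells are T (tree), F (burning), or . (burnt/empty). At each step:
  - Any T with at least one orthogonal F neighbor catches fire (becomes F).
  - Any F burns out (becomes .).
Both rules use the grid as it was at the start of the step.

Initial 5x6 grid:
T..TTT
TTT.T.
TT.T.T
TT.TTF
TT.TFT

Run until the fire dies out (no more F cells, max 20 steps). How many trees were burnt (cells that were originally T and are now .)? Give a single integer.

Answer: 6

Derivation:
Step 1: +4 fires, +2 burnt (F count now 4)
Step 2: +1 fires, +4 burnt (F count now 1)
Step 3: +1 fires, +1 burnt (F count now 1)
Step 4: +0 fires, +1 burnt (F count now 0)
Fire out after step 4
Initially T: 20, now '.': 16
Total burnt (originally-T cells now '.'): 6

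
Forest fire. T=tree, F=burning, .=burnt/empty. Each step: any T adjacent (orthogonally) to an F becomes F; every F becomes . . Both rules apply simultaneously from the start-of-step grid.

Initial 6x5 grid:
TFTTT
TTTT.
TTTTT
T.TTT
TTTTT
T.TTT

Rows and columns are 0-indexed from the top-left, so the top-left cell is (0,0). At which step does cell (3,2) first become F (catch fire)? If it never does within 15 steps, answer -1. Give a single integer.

Step 1: cell (3,2)='T' (+3 fires, +1 burnt)
Step 2: cell (3,2)='T' (+4 fires, +3 burnt)
Step 3: cell (3,2)='T' (+4 fires, +4 burnt)
Step 4: cell (3,2)='F' (+3 fires, +4 burnt)
  -> target ignites at step 4
Step 5: cell (3,2)='.' (+4 fires, +3 burnt)
Step 6: cell (3,2)='.' (+5 fires, +4 burnt)
Step 7: cell (3,2)='.' (+2 fires, +5 burnt)
Step 8: cell (3,2)='.' (+1 fires, +2 burnt)
Step 9: cell (3,2)='.' (+0 fires, +1 burnt)
  fire out at step 9

4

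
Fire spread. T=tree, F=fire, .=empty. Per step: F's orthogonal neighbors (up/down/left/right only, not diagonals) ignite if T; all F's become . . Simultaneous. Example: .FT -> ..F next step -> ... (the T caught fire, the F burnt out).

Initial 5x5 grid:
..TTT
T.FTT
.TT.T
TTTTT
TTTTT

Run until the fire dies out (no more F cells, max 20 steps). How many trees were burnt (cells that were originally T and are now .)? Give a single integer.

Answer: 18

Derivation:
Step 1: +3 fires, +1 burnt (F count now 3)
Step 2: +4 fires, +3 burnt (F count now 4)
Step 3: +5 fires, +4 burnt (F count now 5)
Step 4: +4 fires, +5 burnt (F count now 4)
Step 5: +2 fires, +4 burnt (F count now 2)
Step 6: +0 fires, +2 burnt (F count now 0)
Fire out after step 6
Initially T: 19, now '.': 24
Total burnt (originally-T cells now '.'): 18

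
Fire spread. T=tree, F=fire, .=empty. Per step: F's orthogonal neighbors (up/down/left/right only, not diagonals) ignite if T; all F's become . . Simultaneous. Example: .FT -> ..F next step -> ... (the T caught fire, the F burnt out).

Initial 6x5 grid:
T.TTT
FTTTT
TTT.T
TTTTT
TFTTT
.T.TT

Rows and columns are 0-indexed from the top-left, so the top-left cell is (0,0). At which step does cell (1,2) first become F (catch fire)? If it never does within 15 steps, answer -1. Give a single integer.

Step 1: cell (1,2)='T' (+7 fires, +2 burnt)
Step 2: cell (1,2)='F' (+5 fires, +7 burnt)
  -> target ignites at step 2
Step 3: cell (1,2)='.' (+6 fires, +5 burnt)
Step 4: cell (1,2)='.' (+4 fires, +6 burnt)
Step 5: cell (1,2)='.' (+2 fires, +4 burnt)
Step 6: cell (1,2)='.' (+0 fires, +2 burnt)
  fire out at step 6

2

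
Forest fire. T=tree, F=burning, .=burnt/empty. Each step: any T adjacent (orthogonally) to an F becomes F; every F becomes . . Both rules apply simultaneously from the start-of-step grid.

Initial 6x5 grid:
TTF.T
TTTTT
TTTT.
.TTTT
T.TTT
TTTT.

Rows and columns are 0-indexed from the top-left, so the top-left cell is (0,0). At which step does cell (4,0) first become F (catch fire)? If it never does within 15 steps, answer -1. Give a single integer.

Step 1: cell (4,0)='T' (+2 fires, +1 burnt)
Step 2: cell (4,0)='T' (+4 fires, +2 burnt)
Step 3: cell (4,0)='T' (+5 fires, +4 burnt)
Step 4: cell (4,0)='T' (+5 fires, +5 burnt)
Step 5: cell (4,0)='T' (+3 fires, +5 burnt)
Step 6: cell (4,0)='T' (+3 fires, +3 burnt)
Step 7: cell (4,0)='T' (+1 fires, +3 burnt)
Step 8: cell (4,0)='F' (+1 fires, +1 burnt)
  -> target ignites at step 8
Step 9: cell (4,0)='.' (+0 fires, +1 burnt)
  fire out at step 9

8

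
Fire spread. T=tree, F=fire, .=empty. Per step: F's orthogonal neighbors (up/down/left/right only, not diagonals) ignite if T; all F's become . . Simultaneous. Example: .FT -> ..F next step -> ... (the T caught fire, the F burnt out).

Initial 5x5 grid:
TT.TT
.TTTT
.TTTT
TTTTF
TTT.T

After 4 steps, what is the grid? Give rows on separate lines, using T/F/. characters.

Step 1: 3 trees catch fire, 1 burn out
  TT.TT
  .TTTT
  .TTTF
  TTTF.
  TTT.F
Step 2: 3 trees catch fire, 3 burn out
  TT.TT
  .TTTF
  .TTF.
  TTF..
  TTT..
Step 3: 5 trees catch fire, 3 burn out
  TT.TF
  .TTF.
  .TF..
  TF...
  TTF..
Step 4: 5 trees catch fire, 5 burn out
  TT.F.
  .TF..
  .F...
  F....
  TF...

TT.F.
.TF..
.F...
F....
TF...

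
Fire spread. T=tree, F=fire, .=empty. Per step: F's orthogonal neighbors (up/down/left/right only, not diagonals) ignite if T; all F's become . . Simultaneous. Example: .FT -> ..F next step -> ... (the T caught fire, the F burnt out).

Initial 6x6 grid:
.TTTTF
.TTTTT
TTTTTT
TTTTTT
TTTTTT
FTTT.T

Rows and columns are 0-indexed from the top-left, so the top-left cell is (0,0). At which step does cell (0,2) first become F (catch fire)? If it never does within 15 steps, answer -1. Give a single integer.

Step 1: cell (0,2)='T' (+4 fires, +2 burnt)
Step 2: cell (0,2)='T' (+6 fires, +4 burnt)
Step 3: cell (0,2)='F' (+8 fires, +6 burnt)
  -> target ignites at step 3
Step 4: cell (0,2)='.' (+8 fires, +8 burnt)
Step 5: cell (0,2)='.' (+5 fires, +8 burnt)
Step 6: cell (0,2)='.' (+0 fires, +5 burnt)
  fire out at step 6

3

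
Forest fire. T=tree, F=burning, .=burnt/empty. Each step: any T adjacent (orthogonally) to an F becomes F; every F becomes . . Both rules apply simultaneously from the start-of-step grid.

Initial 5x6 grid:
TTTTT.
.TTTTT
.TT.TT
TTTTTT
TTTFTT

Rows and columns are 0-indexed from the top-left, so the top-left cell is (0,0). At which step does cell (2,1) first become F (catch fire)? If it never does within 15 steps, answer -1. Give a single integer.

Step 1: cell (2,1)='T' (+3 fires, +1 burnt)
Step 2: cell (2,1)='T' (+4 fires, +3 burnt)
Step 3: cell (2,1)='T' (+5 fires, +4 burnt)
Step 4: cell (2,1)='F' (+5 fires, +5 burnt)
  -> target ignites at step 4
Step 5: cell (2,1)='.' (+5 fires, +5 burnt)
Step 6: cell (2,1)='.' (+2 fires, +5 burnt)
Step 7: cell (2,1)='.' (+1 fires, +2 burnt)
Step 8: cell (2,1)='.' (+0 fires, +1 burnt)
  fire out at step 8

4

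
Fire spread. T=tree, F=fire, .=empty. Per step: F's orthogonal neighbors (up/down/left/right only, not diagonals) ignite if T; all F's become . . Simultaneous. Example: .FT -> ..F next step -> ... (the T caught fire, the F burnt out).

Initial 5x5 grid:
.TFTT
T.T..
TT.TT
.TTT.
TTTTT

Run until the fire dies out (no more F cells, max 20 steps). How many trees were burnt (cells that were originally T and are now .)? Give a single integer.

Answer: 4

Derivation:
Step 1: +3 fires, +1 burnt (F count now 3)
Step 2: +1 fires, +3 burnt (F count now 1)
Step 3: +0 fires, +1 burnt (F count now 0)
Fire out after step 3
Initially T: 17, now '.': 12
Total burnt (originally-T cells now '.'): 4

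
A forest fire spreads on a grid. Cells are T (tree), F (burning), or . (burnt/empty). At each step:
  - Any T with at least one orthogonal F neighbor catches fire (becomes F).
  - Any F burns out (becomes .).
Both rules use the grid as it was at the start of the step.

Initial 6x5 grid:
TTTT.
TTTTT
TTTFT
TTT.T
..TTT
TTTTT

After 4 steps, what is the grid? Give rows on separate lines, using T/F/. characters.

Step 1: 3 trees catch fire, 1 burn out
  TTTT.
  TTTFT
  TTF.F
  TTT.T
  ..TTT
  TTTTT
Step 2: 6 trees catch fire, 3 burn out
  TTTF.
  TTF.F
  TF...
  TTF.F
  ..TTT
  TTTTT
Step 3: 6 trees catch fire, 6 burn out
  TTF..
  TF...
  F....
  TF...
  ..FTF
  TTTTT
Step 4: 6 trees catch fire, 6 burn out
  TF...
  F....
  .....
  F....
  ...F.
  TTFTF

TF...
F....
.....
F....
...F.
TTFTF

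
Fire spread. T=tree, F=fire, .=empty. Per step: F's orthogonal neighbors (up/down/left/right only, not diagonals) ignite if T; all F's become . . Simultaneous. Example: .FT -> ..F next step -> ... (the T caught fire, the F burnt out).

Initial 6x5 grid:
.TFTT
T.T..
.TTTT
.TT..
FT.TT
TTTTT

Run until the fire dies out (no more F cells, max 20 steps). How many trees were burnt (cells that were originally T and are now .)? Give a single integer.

Step 1: +5 fires, +2 burnt (F count now 5)
Step 2: +4 fires, +5 burnt (F count now 4)
Step 3: +4 fires, +4 burnt (F count now 4)
Step 4: +2 fires, +4 burnt (F count now 2)
Step 5: +2 fires, +2 burnt (F count now 2)
Step 6: +1 fires, +2 burnt (F count now 1)
Step 7: +0 fires, +1 burnt (F count now 0)
Fire out after step 7
Initially T: 19, now '.': 29
Total burnt (originally-T cells now '.'): 18

Answer: 18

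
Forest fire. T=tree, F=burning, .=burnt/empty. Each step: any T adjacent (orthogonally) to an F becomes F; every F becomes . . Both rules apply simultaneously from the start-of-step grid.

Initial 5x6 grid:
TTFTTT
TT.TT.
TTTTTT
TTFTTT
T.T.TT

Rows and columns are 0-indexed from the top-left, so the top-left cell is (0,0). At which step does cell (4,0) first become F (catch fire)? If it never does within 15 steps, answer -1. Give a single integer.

Step 1: cell (4,0)='T' (+6 fires, +2 burnt)
Step 2: cell (4,0)='T' (+8 fires, +6 burnt)
Step 3: cell (4,0)='F' (+8 fires, +8 burnt)
  -> target ignites at step 3
Step 4: cell (4,0)='.' (+2 fires, +8 burnt)
Step 5: cell (4,0)='.' (+0 fires, +2 burnt)
  fire out at step 5

3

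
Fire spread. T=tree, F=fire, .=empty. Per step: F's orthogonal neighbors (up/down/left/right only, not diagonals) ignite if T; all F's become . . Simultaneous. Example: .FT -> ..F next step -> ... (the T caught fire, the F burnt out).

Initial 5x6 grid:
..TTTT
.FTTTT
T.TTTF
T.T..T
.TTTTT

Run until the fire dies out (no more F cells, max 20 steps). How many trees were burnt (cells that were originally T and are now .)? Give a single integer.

Step 1: +4 fires, +2 burnt (F count now 4)
Step 2: +7 fires, +4 burnt (F count now 7)
Step 3: +4 fires, +7 burnt (F count now 4)
Step 4: +2 fires, +4 burnt (F count now 2)
Step 5: +1 fires, +2 burnt (F count now 1)
Step 6: +0 fires, +1 burnt (F count now 0)
Fire out after step 6
Initially T: 20, now '.': 28
Total burnt (originally-T cells now '.'): 18

Answer: 18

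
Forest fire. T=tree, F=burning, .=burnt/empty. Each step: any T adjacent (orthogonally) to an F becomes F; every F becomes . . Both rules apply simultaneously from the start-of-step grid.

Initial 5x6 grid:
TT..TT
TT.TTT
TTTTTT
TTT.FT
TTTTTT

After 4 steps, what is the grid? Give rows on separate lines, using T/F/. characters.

Step 1: 3 trees catch fire, 1 burn out
  TT..TT
  TT.TTT
  TTTTFT
  TTT..F
  TTTTFT
Step 2: 5 trees catch fire, 3 burn out
  TT..TT
  TT.TFT
  TTTF.F
  TTT...
  TTTF.F
Step 3: 5 trees catch fire, 5 burn out
  TT..FT
  TT.F.F
  TTF...
  TTT...
  TTF...
Step 4: 4 trees catch fire, 5 burn out
  TT...F
  TT....
  TF....
  TTF...
  TF....

TT...F
TT....
TF....
TTF...
TF....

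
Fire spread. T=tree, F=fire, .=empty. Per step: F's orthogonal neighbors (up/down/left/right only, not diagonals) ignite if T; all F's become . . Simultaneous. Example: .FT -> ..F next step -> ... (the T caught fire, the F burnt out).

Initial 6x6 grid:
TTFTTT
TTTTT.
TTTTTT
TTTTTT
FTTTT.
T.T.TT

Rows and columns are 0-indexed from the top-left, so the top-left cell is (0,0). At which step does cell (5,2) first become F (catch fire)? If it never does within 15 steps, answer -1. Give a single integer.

Step 1: cell (5,2)='T' (+6 fires, +2 burnt)
Step 2: cell (5,2)='T' (+8 fires, +6 burnt)
Step 3: cell (5,2)='F' (+8 fires, +8 burnt)
  -> target ignites at step 3
Step 4: cell (5,2)='.' (+3 fires, +8 burnt)
Step 5: cell (5,2)='.' (+3 fires, +3 burnt)
Step 6: cell (5,2)='.' (+2 fires, +3 burnt)
Step 7: cell (5,2)='.' (+0 fires, +2 burnt)
  fire out at step 7

3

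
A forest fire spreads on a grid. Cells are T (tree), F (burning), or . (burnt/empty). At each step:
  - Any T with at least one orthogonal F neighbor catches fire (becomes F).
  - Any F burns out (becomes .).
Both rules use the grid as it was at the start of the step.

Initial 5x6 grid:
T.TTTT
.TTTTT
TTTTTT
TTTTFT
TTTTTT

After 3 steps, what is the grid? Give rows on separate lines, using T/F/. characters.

Step 1: 4 trees catch fire, 1 burn out
  T.TTTT
  .TTTTT
  TTTTFT
  TTTF.F
  TTTTFT
Step 2: 6 trees catch fire, 4 burn out
  T.TTTT
  .TTTFT
  TTTF.F
  TTF...
  TTTF.F
Step 3: 6 trees catch fire, 6 burn out
  T.TTFT
  .TTF.F
  TTF...
  TF....
  TTF...

T.TTFT
.TTF.F
TTF...
TF....
TTF...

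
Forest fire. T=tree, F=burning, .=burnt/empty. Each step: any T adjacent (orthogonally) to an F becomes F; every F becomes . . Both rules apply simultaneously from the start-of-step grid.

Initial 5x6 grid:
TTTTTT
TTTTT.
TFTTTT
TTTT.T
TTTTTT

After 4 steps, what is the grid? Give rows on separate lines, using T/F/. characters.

Step 1: 4 trees catch fire, 1 burn out
  TTTTTT
  TFTTT.
  F.FTTT
  TFTT.T
  TTTTTT
Step 2: 7 trees catch fire, 4 burn out
  TFTTTT
  F.FTT.
  ...FTT
  F.FT.T
  TFTTTT
Step 3: 7 trees catch fire, 7 burn out
  F.FTTT
  ...FT.
  ....FT
  ...F.T
  F.FTTT
Step 4: 4 trees catch fire, 7 burn out
  ...FTT
  ....F.
  .....F
  .....T
  ...FTT

...FTT
....F.
.....F
.....T
...FTT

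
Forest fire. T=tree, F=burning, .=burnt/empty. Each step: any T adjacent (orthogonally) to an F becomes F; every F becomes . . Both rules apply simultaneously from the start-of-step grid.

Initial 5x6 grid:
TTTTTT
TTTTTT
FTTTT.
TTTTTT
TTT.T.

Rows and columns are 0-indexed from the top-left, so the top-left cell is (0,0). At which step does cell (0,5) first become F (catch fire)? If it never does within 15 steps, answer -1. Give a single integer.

Step 1: cell (0,5)='T' (+3 fires, +1 burnt)
Step 2: cell (0,5)='T' (+5 fires, +3 burnt)
Step 3: cell (0,5)='T' (+5 fires, +5 burnt)
Step 4: cell (0,5)='T' (+5 fires, +5 burnt)
Step 5: cell (0,5)='T' (+3 fires, +5 burnt)
Step 6: cell (0,5)='T' (+4 fires, +3 burnt)
Step 7: cell (0,5)='F' (+1 fires, +4 burnt)
  -> target ignites at step 7
Step 8: cell (0,5)='.' (+0 fires, +1 burnt)
  fire out at step 8

7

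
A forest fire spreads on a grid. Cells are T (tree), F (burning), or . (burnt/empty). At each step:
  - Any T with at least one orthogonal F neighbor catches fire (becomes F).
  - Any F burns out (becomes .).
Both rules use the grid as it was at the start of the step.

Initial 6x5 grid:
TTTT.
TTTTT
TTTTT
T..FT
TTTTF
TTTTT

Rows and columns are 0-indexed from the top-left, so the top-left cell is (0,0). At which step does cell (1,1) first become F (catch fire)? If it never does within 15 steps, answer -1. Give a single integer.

Step 1: cell (1,1)='T' (+4 fires, +2 burnt)
Step 2: cell (1,1)='T' (+5 fires, +4 burnt)
Step 3: cell (1,1)='T' (+6 fires, +5 burnt)
Step 4: cell (1,1)='F' (+5 fires, +6 burnt)
  -> target ignites at step 4
Step 5: cell (1,1)='.' (+4 fires, +5 burnt)
Step 6: cell (1,1)='.' (+1 fires, +4 burnt)
Step 7: cell (1,1)='.' (+0 fires, +1 burnt)
  fire out at step 7

4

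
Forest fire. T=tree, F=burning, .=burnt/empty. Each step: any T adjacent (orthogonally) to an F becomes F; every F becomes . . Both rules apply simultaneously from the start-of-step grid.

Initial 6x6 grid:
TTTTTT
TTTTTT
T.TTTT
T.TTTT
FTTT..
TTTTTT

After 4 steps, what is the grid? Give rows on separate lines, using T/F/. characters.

Step 1: 3 trees catch fire, 1 burn out
  TTTTTT
  TTTTTT
  T.TTTT
  F.TTTT
  .FTT..
  FTTTTT
Step 2: 3 trees catch fire, 3 burn out
  TTTTTT
  TTTTTT
  F.TTTT
  ..TTTT
  ..FT..
  .FTTTT
Step 3: 4 trees catch fire, 3 burn out
  TTTTTT
  FTTTTT
  ..TTTT
  ..FTTT
  ...F..
  ..FTTT
Step 4: 5 trees catch fire, 4 burn out
  FTTTTT
  .FTTTT
  ..FTTT
  ...FTT
  ......
  ...FTT

FTTTTT
.FTTTT
..FTTT
...FTT
......
...FTT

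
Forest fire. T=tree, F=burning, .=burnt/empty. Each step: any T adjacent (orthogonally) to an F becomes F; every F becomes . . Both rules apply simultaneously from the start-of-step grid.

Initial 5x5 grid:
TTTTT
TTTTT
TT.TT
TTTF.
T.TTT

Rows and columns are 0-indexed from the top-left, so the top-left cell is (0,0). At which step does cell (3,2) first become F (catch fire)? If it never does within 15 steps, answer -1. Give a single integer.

Step 1: cell (3,2)='F' (+3 fires, +1 burnt)
  -> target ignites at step 1
Step 2: cell (3,2)='.' (+5 fires, +3 burnt)
Step 3: cell (3,2)='.' (+5 fires, +5 burnt)
Step 4: cell (3,2)='.' (+5 fires, +5 burnt)
Step 5: cell (3,2)='.' (+2 fires, +5 burnt)
Step 6: cell (3,2)='.' (+1 fires, +2 burnt)
Step 7: cell (3,2)='.' (+0 fires, +1 burnt)
  fire out at step 7

1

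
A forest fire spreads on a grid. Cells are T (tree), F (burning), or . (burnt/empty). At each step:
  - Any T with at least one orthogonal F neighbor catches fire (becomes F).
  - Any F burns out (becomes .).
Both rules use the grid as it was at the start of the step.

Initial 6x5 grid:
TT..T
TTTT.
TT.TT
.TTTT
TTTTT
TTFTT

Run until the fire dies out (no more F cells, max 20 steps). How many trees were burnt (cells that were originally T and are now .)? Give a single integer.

Answer: 23

Derivation:
Step 1: +3 fires, +1 burnt (F count now 3)
Step 2: +5 fires, +3 burnt (F count now 5)
Step 3: +4 fires, +5 burnt (F count now 4)
Step 4: +3 fires, +4 burnt (F count now 3)
Step 5: +4 fires, +3 burnt (F count now 4)
Step 6: +3 fires, +4 burnt (F count now 3)
Step 7: +1 fires, +3 burnt (F count now 1)
Step 8: +0 fires, +1 burnt (F count now 0)
Fire out after step 8
Initially T: 24, now '.': 29
Total burnt (originally-T cells now '.'): 23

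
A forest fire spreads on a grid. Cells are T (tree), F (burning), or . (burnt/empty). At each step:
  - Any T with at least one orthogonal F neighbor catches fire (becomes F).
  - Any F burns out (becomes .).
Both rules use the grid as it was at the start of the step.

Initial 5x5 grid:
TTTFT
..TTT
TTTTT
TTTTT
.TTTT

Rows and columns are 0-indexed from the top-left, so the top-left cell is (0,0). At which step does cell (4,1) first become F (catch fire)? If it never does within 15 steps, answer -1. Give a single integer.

Step 1: cell (4,1)='T' (+3 fires, +1 burnt)
Step 2: cell (4,1)='T' (+4 fires, +3 burnt)
Step 3: cell (4,1)='T' (+4 fires, +4 burnt)
Step 4: cell (4,1)='T' (+4 fires, +4 burnt)
Step 5: cell (4,1)='T' (+4 fires, +4 burnt)
Step 6: cell (4,1)='F' (+2 fires, +4 burnt)
  -> target ignites at step 6
Step 7: cell (4,1)='.' (+0 fires, +2 burnt)
  fire out at step 7

6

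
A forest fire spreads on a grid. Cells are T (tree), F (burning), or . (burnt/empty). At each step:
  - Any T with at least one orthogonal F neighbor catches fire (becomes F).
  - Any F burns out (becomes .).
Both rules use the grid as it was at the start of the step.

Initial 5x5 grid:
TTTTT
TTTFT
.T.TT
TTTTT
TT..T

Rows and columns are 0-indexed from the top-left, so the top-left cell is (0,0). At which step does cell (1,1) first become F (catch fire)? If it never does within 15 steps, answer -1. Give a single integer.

Step 1: cell (1,1)='T' (+4 fires, +1 burnt)
Step 2: cell (1,1)='F' (+5 fires, +4 burnt)
  -> target ignites at step 2
Step 3: cell (1,1)='.' (+5 fires, +5 burnt)
Step 4: cell (1,1)='.' (+3 fires, +5 burnt)
Step 5: cell (1,1)='.' (+2 fires, +3 burnt)
Step 6: cell (1,1)='.' (+1 fires, +2 burnt)
Step 7: cell (1,1)='.' (+0 fires, +1 burnt)
  fire out at step 7

2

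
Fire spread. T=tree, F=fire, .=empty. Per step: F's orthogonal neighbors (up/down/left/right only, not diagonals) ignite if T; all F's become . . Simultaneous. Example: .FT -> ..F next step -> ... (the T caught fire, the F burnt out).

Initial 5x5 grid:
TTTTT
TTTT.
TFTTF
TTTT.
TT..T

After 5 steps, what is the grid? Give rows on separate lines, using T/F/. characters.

Step 1: 5 trees catch fire, 2 burn out
  TTTTT
  TFTT.
  F.FF.
  TFTT.
  TT..T
Step 2: 8 trees catch fire, 5 burn out
  TFTTT
  F.FF.
  .....
  F.FF.
  TF..T
Step 3: 4 trees catch fire, 8 burn out
  F.FFT
  .....
  .....
  .....
  F...T
Step 4: 1 trees catch fire, 4 burn out
  ....F
  .....
  .....
  .....
  ....T
Step 5: 0 trees catch fire, 1 burn out
  .....
  .....
  .....
  .....
  ....T

.....
.....
.....
.....
....T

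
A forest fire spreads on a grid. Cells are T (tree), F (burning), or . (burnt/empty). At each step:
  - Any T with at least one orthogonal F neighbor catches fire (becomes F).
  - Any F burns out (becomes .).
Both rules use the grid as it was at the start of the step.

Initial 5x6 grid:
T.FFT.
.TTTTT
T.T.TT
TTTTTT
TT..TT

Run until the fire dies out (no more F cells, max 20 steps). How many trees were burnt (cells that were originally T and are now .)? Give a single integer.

Answer: 20

Derivation:
Step 1: +3 fires, +2 burnt (F count now 3)
Step 2: +3 fires, +3 burnt (F count now 3)
Step 3: +3 fires, +3 burnt (F count now 3)
Step 4: +4 fires, +3 burnt (F count now 4)
Step 5: +4 fires, +4 burnt (F count now 4)
Step 6: +3 fires, +4 burnt (F count now 3)
Step 7: +0 fires, +3 burnt (F count now 0)
Fire out after step 7
Initially T: 21, now '.': 29
Total burnt (originally-T cells now '.'): 20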